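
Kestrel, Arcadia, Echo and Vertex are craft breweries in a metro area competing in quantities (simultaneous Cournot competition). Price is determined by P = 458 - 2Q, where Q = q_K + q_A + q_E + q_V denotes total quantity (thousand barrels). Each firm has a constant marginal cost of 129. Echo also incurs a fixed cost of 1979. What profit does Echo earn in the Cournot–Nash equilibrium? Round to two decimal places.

A representative firm's profit is π_i = q_i(458 - 2Q) - 129q_i.
First-order condition (treating rivals' output as given): 329 - 4q_i - 2·Σ_{j≠i} q_j = 0.
With identical firms every q_j equals q_i, so Σ_{j≠i} q_j = 3q_i and 329 = 10q_i, giving q_i = 329/10.
Price P = 458 - 2·(658/5) = 974/5.
Echo's profit: (974/5 - 129)·(329/10) - 1979 = 185.8200.

185.82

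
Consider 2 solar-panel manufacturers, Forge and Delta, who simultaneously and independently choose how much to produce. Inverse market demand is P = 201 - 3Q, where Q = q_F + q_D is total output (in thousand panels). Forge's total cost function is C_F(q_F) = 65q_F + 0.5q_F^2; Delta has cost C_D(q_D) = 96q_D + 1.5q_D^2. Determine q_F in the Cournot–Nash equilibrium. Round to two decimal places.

16.83

Forge's profit: π_F = (201 - 3Q)q_F - (65q_F + (1/2)q_F²). Setting ∂π_F/∂q_F = 0: 136 - 7q_F - 3(q_D) = 0.
Delta's first-order condition: 105 - 9q_D - 3(q_F) = 0.
So q_F = (136 - 3q_D)/7 and q_D = (105 - 3q_F)/9.
Solving the pair: q_F = 101/6, q_D = 109/18.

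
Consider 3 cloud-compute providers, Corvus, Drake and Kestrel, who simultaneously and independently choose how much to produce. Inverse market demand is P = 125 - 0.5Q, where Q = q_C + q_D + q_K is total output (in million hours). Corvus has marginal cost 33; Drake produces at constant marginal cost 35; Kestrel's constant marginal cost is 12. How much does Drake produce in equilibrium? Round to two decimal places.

32.50

Corvus's profit: π_C = (125 - 0.5Q)q_C - (33q_C). Setting ∂π_C/∂q_C = 0: 92 - q_C - (1/2)(q_D + q_K) = 0.
Drake's profit: π_D = (125 - 0.5Q)q_D - (35q_D). Setting ∂π_D/∂q_D = 0: 90 - q_D - (1/2)(q_C + q_K) = 0.
Kestrel's first-order condition: 113 - q_K - (1/2)(q_C + q_D) = 0.
Summing all 3 equations gives 295 − 2Q = 0, hence Q = 295/2.
Back-substituting: q_C = (92 − 295/4)/(1/2) = 73/2, q_D = (90 − 295/4)/(1/2) = 65/2, q_K = (113 − 295/4)/(1/2) = 157/2.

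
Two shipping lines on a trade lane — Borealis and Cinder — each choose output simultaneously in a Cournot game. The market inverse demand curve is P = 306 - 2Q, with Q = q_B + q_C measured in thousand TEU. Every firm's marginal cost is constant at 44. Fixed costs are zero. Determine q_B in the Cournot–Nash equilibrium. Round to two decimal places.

Each firm earns π_i = (306 - 2Q)q_i - 44q_i.
First-order condition (treating rivals' output as given): 262 - 4q_i - 2q_j = 0.
By symmetry each firm produces the same amount; substituting q_j = q_i yields q_i = 262/6 = 131/3.

43.67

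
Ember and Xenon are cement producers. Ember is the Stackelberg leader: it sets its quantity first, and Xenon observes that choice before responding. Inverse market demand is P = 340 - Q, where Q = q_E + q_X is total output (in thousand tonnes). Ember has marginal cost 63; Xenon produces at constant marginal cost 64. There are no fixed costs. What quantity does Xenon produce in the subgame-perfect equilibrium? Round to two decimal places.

Solve by backward induction. Given q_E, the follower Xenon maximises π_X = (340 - q_E - q_X)q_X - 64q_X.
Setting the follower's marginal profit to zero, 276 - q_E - 2q_X = 0, i.e. q_X = (276 - q_E)/2.
The leader anticipates this reaction. Substituting into P = 340 - Q gives P = 202 - (1/2)q_E, so π_E = (202 - (1/2)q_E)q_E - 63q_E.
The leader's first-order condition 139 - q_E = 0 yields q_E = 139.
Then q_X = (276 - 139)/2 = 137/2.

68.50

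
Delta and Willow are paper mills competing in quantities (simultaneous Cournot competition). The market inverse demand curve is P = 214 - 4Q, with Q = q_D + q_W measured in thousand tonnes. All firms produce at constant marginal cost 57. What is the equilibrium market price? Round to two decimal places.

109.33

Each firm earns π_i = (214 - 4Q)q_i - 57q_i.
First-order condition (treating rivals' output as given): 157 - 8q_i - 4q_j = 0.
With identical firms every q_j equals q_i, so q_j = q_i and 157 = 12q_i, giving q_i = 157/12.
Total output Q = 157/6, so price P = 214 - 4·(157/6) = 328/3.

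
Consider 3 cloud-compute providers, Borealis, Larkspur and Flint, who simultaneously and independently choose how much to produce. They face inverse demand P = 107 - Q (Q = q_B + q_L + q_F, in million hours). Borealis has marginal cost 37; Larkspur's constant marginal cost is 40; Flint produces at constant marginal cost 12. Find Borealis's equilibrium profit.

Borealis's profit: π_B = (107 - Q)q_B - (37q_B). Setting ∂π_B/∂q_B = 0: 70 - 2q_B - (q_L + q_F) = 0.
Larkspur's first-order condition: 67 - 2q_L - (q_B + q_F) = 0.
Flint's profit: π_F = (107 - Q)q_F - (12q_F). Setting ∂π_F/∂q_F = 0: 95 - 2q_F - (q_B + q_L) = 0.
Summing all 3 equations gives 232 − 4Q = 0, hence Q = 58.
Back-substituting: q_B = (70 − 58) = 12, q_L = (67 − 58) = 9, q_F = (95 − 58) = 37.
Price P = 107 - 58 = 49.
Borealis's profit: (49 - 37)·12 = 144.

144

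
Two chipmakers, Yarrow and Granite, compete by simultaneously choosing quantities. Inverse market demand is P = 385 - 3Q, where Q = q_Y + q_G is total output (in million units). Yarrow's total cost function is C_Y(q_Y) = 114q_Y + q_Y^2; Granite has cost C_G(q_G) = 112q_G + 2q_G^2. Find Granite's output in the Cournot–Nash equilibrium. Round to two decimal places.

Yarrow's profit: π_Y = (385 - 3Q)q_Y - (114q_Y + q_Y²). Setting ∂π_Y/∂q_Y = 0: 271 - 8q_Y - 3(q_G) = 0.
Granite's first-order condition: 273 - 10q_G - 3(q_Y) = 0.
So q_Y = (271 - 3q_G)/8 and q_G = (273 - 3q_Y)/10.
Substituting one into the other gives q_Y = 1891/71 and q_G = 1371/71.

19.31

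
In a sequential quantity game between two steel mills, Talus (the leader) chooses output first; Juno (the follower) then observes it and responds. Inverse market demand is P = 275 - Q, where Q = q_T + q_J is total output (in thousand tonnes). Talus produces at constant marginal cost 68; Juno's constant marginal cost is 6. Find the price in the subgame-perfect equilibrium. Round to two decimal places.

The follower Juno best-responds to any q_T: π_J = (275 - Q)q_J - 6q_J.
Follower FOC: 269 - q_T - 2q_J = 0, so q_J(q_T) = (269 - q_T)/2.
The leader anticipates this reaction. Substituting into P = 275 - Q gives P = 281/2 - (1/2)q_T, so π_T = (281/2 - (1/2)q_T)q_T - 68q_T.
Leader FOC: 145/2 - q_T = 0, so q_T = 145/2.
Then q_J = (269 - 145/2)/2 = 393/4.
Total output Q = 683/4, so price P = 275 - 683/4 = 417/4.

104.25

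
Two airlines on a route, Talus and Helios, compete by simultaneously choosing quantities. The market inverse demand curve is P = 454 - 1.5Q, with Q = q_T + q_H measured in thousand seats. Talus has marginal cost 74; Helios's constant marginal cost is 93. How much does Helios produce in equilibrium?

76

Talus's profit: π_T = (454 - 1.5Q)q_T - (74q_T). Setting ∂π_T/∂q_T = 0: 380 - 3q_T - (3/2)(q_H) = 0.
Helios's profit: π_H = (454 - 1.5Q)q_H - (93q_H). Setting ∂π_H/∂q_H = 0: 361 - 3q_H - (3/2)(q_T) = 0.
Best responses: q_T = (380 - (3/2)q_H)/3, q_H = (361 - (3/2)q_T)/3.
Substituting one into the other gives q_T = 266/3 and q_H = 76.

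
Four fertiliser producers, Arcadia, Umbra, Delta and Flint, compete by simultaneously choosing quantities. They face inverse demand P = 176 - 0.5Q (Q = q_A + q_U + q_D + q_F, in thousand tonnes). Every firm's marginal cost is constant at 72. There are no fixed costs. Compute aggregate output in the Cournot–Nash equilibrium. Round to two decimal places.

Each firm earns π_i = (176 - 0.5Q)q_i - 72q_i.
First-order condition (treating rivals' output as given): 104 - q_i - (1/2)·Σ_{j≠i} q_j = 0.
With identical firms every q_j equals q_i, so Σ_{j≠i} q_j = 3q_i and 104 = (5/2)q_i, giving q_i = 208/5.
Total output Q = 208/5 + 208/5 + 208/5 + 208/5 = 832/5.

166.40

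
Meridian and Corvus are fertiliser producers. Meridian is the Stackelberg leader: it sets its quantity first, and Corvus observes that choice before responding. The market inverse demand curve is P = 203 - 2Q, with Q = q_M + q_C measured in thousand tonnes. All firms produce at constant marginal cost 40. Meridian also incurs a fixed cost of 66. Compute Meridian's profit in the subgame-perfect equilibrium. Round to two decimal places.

1594.56

The follower Corvus best-responds to any q_M: π_C = (203 - 2Q)q_C - 40q_C.
∂π_C/∂q_C = 163 - 2q_M - 4q_C = 0 gives the reaction function q_C = (163 - 2q_M)/4.
The leader anticipates this reaction. Substituting into P = 203 - 2Q gives P = 243/2 - q_M, so π_M = (243/2 - q_M)q_M - 40q_M.
The leader's first-order condition 163/2 - 2q_M = 0 yields q_M = 163/4.
Then q_C = (163 - 2·(163/4))/4 = 163/8.
Price P = 203 - 2·(489/8) = 323/4.
Meridian's profit: (323/4 - 40)·(163/4) - 66 = 1594.5625.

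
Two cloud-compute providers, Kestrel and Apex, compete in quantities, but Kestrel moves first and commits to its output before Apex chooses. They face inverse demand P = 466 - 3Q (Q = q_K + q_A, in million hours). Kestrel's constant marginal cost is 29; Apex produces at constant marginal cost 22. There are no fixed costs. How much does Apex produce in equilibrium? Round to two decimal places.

38.17

Solve by backward induction. Given q_K, the follower Apex maximises π_A = (466 - 3q_K - 3q_A)q_A - 22q_A.
Setting the follower's marginal profit to zero, 444 - 3q_K - 6q_A = 0, i.e. q_A = (444 - 3q_K)/6.
The leader anticipates this reaction. Substituting into P = 466 - 3Q gives P = 244 - (3/2)q_K, so π_K = (244 - (3/2)q_K)q_K - 29q_K.
The leader's first-order condition 215 - 3q_K = 0 yields q_K = 215/3.
Then q_A = (444 - 3·(215/3))/6 = 229/6.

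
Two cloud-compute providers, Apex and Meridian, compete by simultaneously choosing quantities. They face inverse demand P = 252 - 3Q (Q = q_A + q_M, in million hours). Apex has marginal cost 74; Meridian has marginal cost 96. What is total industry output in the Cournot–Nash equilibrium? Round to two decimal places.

37.11

Apex's profit: π_A = (252 - 3Q)q_A - (74q_A). Setting ∂π_A/∂q_A = 0: 178 - 6q_A - 3(q_M) = 0.
Meridian's profit: π_M = (252 - 3Q)q_M - (96q_M). Setting ∂π_M/∂q_M = 0: 156 - 6q_M - 3(q_A) = 0.
So q_A = (178 - 3q_M)/6 and q_M = (156 - 3q_A)/6.
Solving the pair: q_A = 200/9, q_M = 134/9.
Total output Q = 200/9 + 134/9 = 334/9.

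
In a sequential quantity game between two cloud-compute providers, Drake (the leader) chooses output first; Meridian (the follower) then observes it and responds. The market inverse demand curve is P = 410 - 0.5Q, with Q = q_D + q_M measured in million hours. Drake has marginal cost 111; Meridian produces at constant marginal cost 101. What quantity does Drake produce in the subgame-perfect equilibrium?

289

The follower Meridian best-responds to any q_D: π_M = (410 - 0.5Q)q_M - 101q_M.
Setting the follower's marginal profit to zero, 309 - (1/2)q_D - q_M = 0, i.e. q_M = (309 - (1/2)q_D).
Drake substitutes q_M(q_D) into its own profit: π_D = q_D(410 - (1/2)q_D - (309 - (1/2)q_D)/2) - 111q_D = (511/2 - (1/4)q_D)q_D - 111q_D.
Leader FOC: 289/2 - (1/2)q_D = 0, so q_D = 289.
Then q_M = (309 - (1/2)·289) = 329/2.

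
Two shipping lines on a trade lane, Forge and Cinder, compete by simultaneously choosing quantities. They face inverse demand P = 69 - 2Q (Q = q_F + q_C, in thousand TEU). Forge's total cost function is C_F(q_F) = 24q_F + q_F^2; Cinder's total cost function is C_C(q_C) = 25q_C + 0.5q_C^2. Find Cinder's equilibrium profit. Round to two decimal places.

111.97

Forge's profit: π_F = (69 - 2Q)q_F - (24q_F + q_F²). Setting ∂π_F/∂q_F = 0: 45 - 6q_F - 2(q_C) = 0.
Cinder's profit: π_C = (69 - 2Q)q_C - (25q_C + (1/2)q_C²). Setting ∂π_C/∂q_C = 0: 44 - 5q_C - 2(q_F) = 0.
So q_F = (45 - 2q_C)/6 and q_C = (44 - 2q_F)/5.
Substituting one into the other gives q_F = 137/26 and q_C = 87/13.
Price P = 69 - 2·(311/26) = 586/13.
Cinder's profit: (586/13)·(87/13) - 25·(87/13) - (1/2)(87/13)² = 111.9675.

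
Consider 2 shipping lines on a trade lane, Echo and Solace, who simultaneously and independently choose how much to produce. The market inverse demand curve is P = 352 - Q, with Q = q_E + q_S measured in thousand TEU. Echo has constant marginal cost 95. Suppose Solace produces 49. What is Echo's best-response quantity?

With the rival's output fixed at 49, Echo's profit is π_E = (352 - 49 - q_E)q_E - (95q_E) = (303 - q_E)q_E - (95q_E).
∂π_E/∂q_E = 208 - 2q_E = 0, so q_E = 104.

104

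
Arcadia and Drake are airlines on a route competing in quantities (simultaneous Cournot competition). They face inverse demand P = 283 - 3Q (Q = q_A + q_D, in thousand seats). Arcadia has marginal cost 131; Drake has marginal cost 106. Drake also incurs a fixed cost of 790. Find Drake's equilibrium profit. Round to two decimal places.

721.26

Arcadia's profit: π_A = (283 - 3Q)q_A - (131q_A). Setting ∂π_A/∂q_A = 0: 152 - 6q_A - 3(q_D) = 0.
Drake's profit: π_D = (283 - 3Q)q_D - (106q_D). Setting ∂π_D/∂q_D = 0: 177 - 6q_D - 3(q_A) = 0.
Rearranging gives the reaction functions q_A = (152 - 3q_D)/6 and q_D = (177 - 3q_A)/6.
Substituting one into the other gives q_A = 127/9 and q_D = 202/9.
Price P = 283 - 3·(329/9) = 520/3.
Drake's profit: (520/3 - 106)·(202/9) - 790 = 721.2593.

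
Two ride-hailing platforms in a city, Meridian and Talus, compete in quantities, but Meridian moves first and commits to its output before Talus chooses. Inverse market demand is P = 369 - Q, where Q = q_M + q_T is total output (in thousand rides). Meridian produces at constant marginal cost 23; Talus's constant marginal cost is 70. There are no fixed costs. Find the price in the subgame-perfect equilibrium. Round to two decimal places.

The follower Talus best-responds to any q_M: π_T = (369 - Q)q_T - 70q_T.
∂π_T/∂q_T = 299 - q_M - 2q_T = 0 gives the reaction function q_T = (299 - q_M)/2.
Meridian substitutes q_T(q_M) into its own profit: π_M = q_M(369 - q_M - (299 - q_M)/2) - 23q_M = (439/2 - (1/2)q_M)q_M - 23q_M.
Leader FOC: 393/2 - q_M = 0, so q_M = 393/2.
Then q_T = (299 - 393/2)/2 = 205/4.
Total output Q = 991/4, so price P = 369 - 991/4 = 485/4.

121.25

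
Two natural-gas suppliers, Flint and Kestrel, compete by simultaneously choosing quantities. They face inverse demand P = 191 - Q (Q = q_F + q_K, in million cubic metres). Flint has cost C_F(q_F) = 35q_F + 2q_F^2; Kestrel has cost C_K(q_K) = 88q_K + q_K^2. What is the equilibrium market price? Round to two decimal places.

148.26

Flint's profit: π_F = (191 - Q)q_F - (35q_F + 2q_F²). Setting ∂π_F/∂q_F = 0: 156 - 6q_F - (q_K) = 0.
Kestrel's profit: π_K = (191 - Q)q_K - (88q_K + q_K²). Setting ∂π_K/∂q_K = 0: 103 - 4q_K - (q_F) = 0.
So q_F = (156 - q_K)/6 and q_K = (103 - q_F)/4.
Solving the pair: q_F = 521/23, q_K = 462/23.
Total output Q = 983/23, so price P = 191 - 983/23 = 148.2609.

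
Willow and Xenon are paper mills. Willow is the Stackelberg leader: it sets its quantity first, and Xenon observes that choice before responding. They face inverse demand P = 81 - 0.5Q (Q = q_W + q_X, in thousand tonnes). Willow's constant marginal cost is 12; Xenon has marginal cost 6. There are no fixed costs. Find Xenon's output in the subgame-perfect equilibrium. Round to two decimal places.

43.50

Solve by backward induction. Given q_W, the follower Xenon maximises π_X = (81 - (1/2)q_W - (1/2)q_X)q_X - 6q_X.
∂π_X/∂q_X = 75 - (1/2)q_W - q_X = 0 gives the reaction function q_X = (75 - (1/2)q_W).
Willow substitutes q_X(q_W) into its own profit: π_W = q_W(81 - (1/2)q_W - (75 - (1/2)q_W)/2) - 12q_W = (87/2 - (1/4)q_W)q_W - 12q_W.
Maximising: ∂π_W/∂q_W = 63/2 - (1/2)q_W = 0, giving q_W = 63.
Then q_X = (75 - (1/2)·63) = 87/2.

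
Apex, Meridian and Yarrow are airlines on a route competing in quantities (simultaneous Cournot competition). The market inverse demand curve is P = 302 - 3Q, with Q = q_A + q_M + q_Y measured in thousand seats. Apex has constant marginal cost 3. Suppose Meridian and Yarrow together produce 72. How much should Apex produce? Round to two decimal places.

With rivals' combined output fixed at 72, Apex's profit is π_A = (302 - 3·72 - 3q_A)q_A - (3q_A) = (86 - 3q_A)q_A - (3q_A).
∂π_A/∂q_A = 83 - 6q_A = 0, so q_A = 83/6.

13.83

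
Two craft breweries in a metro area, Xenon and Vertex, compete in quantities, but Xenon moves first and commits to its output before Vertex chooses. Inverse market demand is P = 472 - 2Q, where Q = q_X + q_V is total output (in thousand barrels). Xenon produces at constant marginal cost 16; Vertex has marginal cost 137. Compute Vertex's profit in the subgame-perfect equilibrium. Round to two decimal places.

The follower Vertex best-responds to any q_X: π_V = (472 - 2Q)q_V - 137q_V.
∂π_V/∂q_V = 335 - 2q_X - 4q_V = 0 gives the reaction function q_V = (335 - 2q_X)/4.
Xenon substitutes q_V(q_X) into its own profit: π_X = q_X(472 - 2q_X - (335 - 2q_X)/2) - 16q_X = (609/2 - q_X)q_X - 16q_X.
The leader's first-order condition 577/2 - 2q_X = 0 yields q_X = 577/4.
Then q_V = (335 - 2·(577/4))/4 = 93/8.
Price P = 472 - 2·(1247/8) = 641/4.
Vertex's profit: (641/4 - 137)·(93/8) = 270.2813.

270.28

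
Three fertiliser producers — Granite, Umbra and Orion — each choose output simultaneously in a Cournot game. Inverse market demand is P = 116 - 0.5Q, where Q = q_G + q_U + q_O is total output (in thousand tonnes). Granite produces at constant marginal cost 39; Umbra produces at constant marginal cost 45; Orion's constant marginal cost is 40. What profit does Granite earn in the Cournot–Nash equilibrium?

Granite's profit: π_G = (116 - 0.5Q)q_G - (39q_G). Setting ∂π_G/∂q_G = 0: 77 - q_G - (1/2)(q_U + q_O) = 0.
Umbra's first-order condition: 71 - q_U - (1/2)(q_G + q_O) = 0.
Orion's profit: π_O = (116 - 0.5Q)q_O - (40q_O). Setting ∂π_O/∂q_O = 0: 76 - q_O - (1/2)(q_G + q_U) = 0.
Adding the 3 first-order conditions: 224 − 2Q = 0, so Q = 112.
Back-substituting: q_G = (77 − 56)/(1/2) = 42, q_U = (71 − 56)/(1/2) = 30, q_O = (76 − 56)/(1/2) = 40.
Price P = 116 - (1/2)·112 = 60.
Granite's profit: (60 - 39)·42 = 882.

882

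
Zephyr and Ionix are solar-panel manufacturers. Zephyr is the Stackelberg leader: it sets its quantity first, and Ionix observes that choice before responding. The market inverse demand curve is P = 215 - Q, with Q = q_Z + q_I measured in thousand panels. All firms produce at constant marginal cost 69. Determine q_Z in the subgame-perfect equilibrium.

The follower Ionix best-responds to any q_Z: π_I = (215 - Q)q_I - 69q_I.
Follower FOC: 146 - q_Z - 2q_I = 0, so q_I(q_Z) = (146 - q_Z)/2.
Zephyr substitutes q_I(q_Z) into its own profit: π_Z = q_Z(215 - q_Z - (146 - q_Z)/2) - 69q_Z = (142 - (1/2)q_Z)q_Z - 69q_Z.
Maximising: ∂π_Z/∂q_Z = 73 - q_Z = 0, giving q_Z = 73.
Then q_I = (146 - 73)/2 = 73/2.

73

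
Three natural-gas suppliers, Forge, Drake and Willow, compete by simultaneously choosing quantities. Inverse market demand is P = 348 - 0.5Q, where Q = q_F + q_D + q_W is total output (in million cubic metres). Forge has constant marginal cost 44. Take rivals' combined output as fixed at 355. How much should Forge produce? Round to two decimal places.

With rivals' combined output fixed at 355, Forge's profit is π_F = (348 - (1/2)·355 - (1/2)q_F)q_F - (44q_F) = (341/2 - (1/2)q_F)q_F - (44q_F).
∂π_F/∂q_F = 253/2 - q_F = 0, so q_F = 253/2.

126.50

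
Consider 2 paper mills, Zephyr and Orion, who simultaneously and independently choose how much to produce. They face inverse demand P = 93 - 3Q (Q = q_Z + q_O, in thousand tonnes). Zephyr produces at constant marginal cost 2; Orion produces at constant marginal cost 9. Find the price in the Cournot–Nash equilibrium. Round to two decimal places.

Zephyr's profit: π_Z = (93 - 3Q)q_Z - (2q_Z). Setting ∂π_Z/∂q_Z = 0: 91 - 6q_Z - 3(q_O) = 0.
Orion's profit: π_O = (93 - 3Q)q_O - (9q_O). Setting ∂π_O/∂q_O = 0: 84 - 6q_O - 3(q_Z) = 0.
Best responses: q_Z = (91 - 3q_O)/6, q_O = (84 - 3q_Z)/6.
Solving the pair: q_Z = 98/9, q_O = 77/9.
Total output Q = 175/9, so price P = 93 - 3·(175/9) = 104/3.

34.67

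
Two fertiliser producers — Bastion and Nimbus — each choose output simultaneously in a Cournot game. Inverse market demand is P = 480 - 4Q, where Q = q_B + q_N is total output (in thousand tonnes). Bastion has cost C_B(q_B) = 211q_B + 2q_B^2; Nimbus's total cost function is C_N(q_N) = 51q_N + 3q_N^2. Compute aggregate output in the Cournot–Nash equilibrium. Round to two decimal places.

Bastion's profit: π_B = (480 - 4Q)q_B - (211q_B + 2q_B²). Setting ∂π_B/∂q_B = 0: 269 - 12q_B - 4(q_N) = 0.
Nimbus's profit: π_N = (480 - 4Q)q_N - (51q_N + 3q_N²). Setting ∂π_N/∂q_N = 0: 429 - 14q_N - 4(q_B) = 0.
Rearranging gives the reaction functions q_B = (269 - 4q_N)/12 and q_N = (429 - 4q_B)/14.
Solving the pair: q_B = 1025/76, q_N = 509/19.
Total output Q = 1025/76 + 509/19 = 40.2763.

40.28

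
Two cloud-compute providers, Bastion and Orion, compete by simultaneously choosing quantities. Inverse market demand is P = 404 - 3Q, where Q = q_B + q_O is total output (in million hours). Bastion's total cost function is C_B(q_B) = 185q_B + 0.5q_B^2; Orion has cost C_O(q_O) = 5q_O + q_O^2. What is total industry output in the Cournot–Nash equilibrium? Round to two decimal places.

57.26

Bastion's profit: π_B = (404 - 3Q)q_B - (185q_B + (1/2)q_B²). Setting ∂π_B/∂q_B = 0: 219 - 7q_B - 3(q_O) = 0.
Orion's first-order condition: 399 - 8q_O - 3(q_B) = 0.
Best responses: q_B = (219 - 3q_O)/7, q_O = (399 - 3q_B)/8.
Substituting one into the other gives q_B = 555/47 and q_O = 45.4468.
Total output Q = 555/47 + 45.4468 = 57.2553.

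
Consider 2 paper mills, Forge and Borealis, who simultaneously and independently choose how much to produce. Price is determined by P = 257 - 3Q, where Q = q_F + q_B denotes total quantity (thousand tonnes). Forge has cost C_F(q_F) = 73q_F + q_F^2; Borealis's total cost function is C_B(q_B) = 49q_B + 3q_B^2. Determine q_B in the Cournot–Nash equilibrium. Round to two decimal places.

12.78

Forge's profit: π_F = (257 - 3Q)q_F - (73q_F + q_F²). Setting ∂π_F/∂q_F = 0: 184 - 8q_F - 3(q_B) = 0.
Borealis's first-order condition: 208 - 12q_B - 3(q_F) = 0.
So q_F = (184 - 3q_B)/8 and q_B = (208 - 3q_F)/12.
Substituting one into the other gives q_F = 528/29 and q_B = 1112/87.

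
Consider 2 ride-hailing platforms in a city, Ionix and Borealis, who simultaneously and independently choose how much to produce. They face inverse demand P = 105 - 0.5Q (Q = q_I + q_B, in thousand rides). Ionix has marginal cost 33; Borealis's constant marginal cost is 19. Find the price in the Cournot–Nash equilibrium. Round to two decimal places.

52.33

Ionix's profit: π_I = (105 - 0.5Q)q_I - (33q_I). Setting ∂π_I/∂q_I = 0: 72 - q_I - (1/2)(q_B) = 0.
Borealis's profit: π_B = (105 - 0.5Q)q_B - (19q_B). Setting ∂π_B/∂q_B = 0: 86 - q_B - (1/2)(q_I) = 0.
Rearranging gives the reaction functions q_I = (72 - (1/2)q_B) and q_B = (86 - (1/2)q_I).
Substituting one into the other gives q_I = 116/3 and q_B = 200/3.
Total output Q = 316/3, so price P = 105 - (1/2)·(316/3) = 157/3.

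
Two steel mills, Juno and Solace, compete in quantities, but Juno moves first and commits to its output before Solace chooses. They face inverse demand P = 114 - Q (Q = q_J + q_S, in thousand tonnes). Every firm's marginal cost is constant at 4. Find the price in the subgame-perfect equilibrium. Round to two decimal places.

31.50

Solve by backward induction. Given q_J, the follower Solace maximises π_S = (114 - q_J - q_S)q_S - 4q_S.
Setting the follower's marginal profit to zero, 110 - q_J - 2q_S = 0, i.e. q_S = (110 - q_J)/2.
Juno substitutes q_S(q_J) into its own profit: π_J = q_J(114 - q_J - (110 - q_J)/2) - 4q_J = (59 - (1/2)q_J)q_J - 4q_J.
The leader's first-order condition 55 - q_J = 0 yields q_J = 55.
Then q_S = (110 - 55)/2 = 55/2.
Total output Q = 165/2, so price P = 114 - 165/2 = 63/2.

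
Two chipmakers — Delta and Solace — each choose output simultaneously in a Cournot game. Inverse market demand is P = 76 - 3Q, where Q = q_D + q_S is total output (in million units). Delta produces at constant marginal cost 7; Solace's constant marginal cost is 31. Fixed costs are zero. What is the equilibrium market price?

Delta's profit: π_D = (76 - 3Q)q_D - (7q_D). Setting ∂π_D/∂q_D = 0: 69 - 6q_D - 3(q_S) = 0.
Solace's first-order condition: 45 - 6q_S - 3(q_D) = 0.
So q_D = (69 - 3q_S)/6 and q_S = (45 - 3q_D)/6.
Solving the pair: q_D = 31/3, q_S = 7/3.
Total output Q = 38/3, so price P = 76 - 3·(38/3) = 38.

38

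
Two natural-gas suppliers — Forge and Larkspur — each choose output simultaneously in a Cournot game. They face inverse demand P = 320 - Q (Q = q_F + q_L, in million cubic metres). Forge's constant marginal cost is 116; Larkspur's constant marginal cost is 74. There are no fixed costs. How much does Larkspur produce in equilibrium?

96

Forge's profit: π_F = (320 - Q)q_F - (116q_F). Setting ∂π_F/∂q_F = 0: 204 - 2q_F - (q_L) = 0.
Larkspur's first-order condition: 246 - 2q_L - (q_F) = 0.
So q_F = (204 - q_L)/2 and q_L = (246 - q_F)/2.
Substituting one into the other gives q_F = 54 and q_L = 96.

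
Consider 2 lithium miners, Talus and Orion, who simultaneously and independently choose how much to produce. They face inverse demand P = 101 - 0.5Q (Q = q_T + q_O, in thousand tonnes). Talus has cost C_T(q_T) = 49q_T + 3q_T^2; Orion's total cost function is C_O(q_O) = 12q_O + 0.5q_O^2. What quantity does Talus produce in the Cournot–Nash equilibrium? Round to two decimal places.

4.33

Talus's profit: π_T = (101 - 0.5Q)q_T - (49q_T + 3q_T²). Setting ∂π_T/∂q_T = 0: 52 - 7q_T - (1/2)(q_O) = 0.
Orion's profit: π_O = (101 - 0.5Q)q_O - (12q_O + (1/2)q_O²). Setting ∂π_O/∂q_O = 0: 89 - 2q_O - (1/2)(q_T) = 0.
Best responses: q_T = (52 - (1/2)q_O)/7, q_O = (89 - (1/2)q_T)/2.
Substituting one into the other gives q_T = 238/55 and q_O = 43.4182.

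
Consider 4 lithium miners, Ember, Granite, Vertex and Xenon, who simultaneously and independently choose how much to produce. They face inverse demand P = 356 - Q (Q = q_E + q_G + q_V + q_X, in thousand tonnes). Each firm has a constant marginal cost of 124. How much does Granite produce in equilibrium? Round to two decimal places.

46.40

Each firm earns π_i = (356 - Q)q_i - 124q_i.
First-order condition (treating rivals' output as given): 232 - 2q_i - Σ_{j≠i} q_j = 0.
With identical firms every q_j equals q_i, so Σ_{j≠i} q_j = 3q_i and 232 = 5q_i, giving q_i = 232/5.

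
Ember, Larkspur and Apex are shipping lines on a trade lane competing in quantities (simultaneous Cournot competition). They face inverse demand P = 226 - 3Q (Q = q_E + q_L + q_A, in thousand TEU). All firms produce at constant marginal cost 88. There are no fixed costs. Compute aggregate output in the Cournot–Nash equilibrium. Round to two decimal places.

34.50

A representative firm's profit is π_i = q_i(226 - 3Q) - 88q_i.
First-order condition (treating rivals' output as given): 138 - 6q_i - 3·Σ_{j≠i} q_j = 0.
By symmetry each firm produces the same amount; substituting Σ_{j≠i} q_j = 2q_i yields q_i = 138/12 = 23/2.
Total output Q = 23/2 + 23/2 + 23/2 = 69/2.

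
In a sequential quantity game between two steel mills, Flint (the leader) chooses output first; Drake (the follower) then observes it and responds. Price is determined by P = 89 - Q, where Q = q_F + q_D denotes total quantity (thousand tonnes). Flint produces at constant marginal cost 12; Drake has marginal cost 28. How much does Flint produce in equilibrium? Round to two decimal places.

46.50

The follower Drake best-responds to any q_F: π_D = (89 - Q)q_D - 28q_D.
Setting the follower's marginal profit to zero, 61 - q_F - 2q_D = 0, i.e. q_D = (61 - q_F)/2.
The leader anticipates this reaction. Substituting into P = 89 - Q gives P = 117/2 - (1/2)q_F, so π_F = (117/2 - (1/2)q_F)q_F - 12q_F.
Maximising: ∂π_F/∂q_F = 93/2 - q_F = 0, giving q_F = 93/2.
Then q_D = (61 - 93/2)/2 = 29/4.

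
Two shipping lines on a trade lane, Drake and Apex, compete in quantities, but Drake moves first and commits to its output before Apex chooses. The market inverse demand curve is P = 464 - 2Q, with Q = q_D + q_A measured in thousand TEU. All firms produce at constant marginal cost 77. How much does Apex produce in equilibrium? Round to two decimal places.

Solve by backward induction. Given q_D, the follower Apex maximises π_A = (464 - 2q_D - 2q_A)q_A - 77q_A.
Setting the follower's marginal profit to zero, 387 - 2q_D - 4q_A = 0, i.e. q_A = (387 - 2q_D)/4.
Drake substitutes q_A(q_D) into its own profit: π_D = q_D(464 - 2q_D - (387 - 2q_D)/2) - 77q_D = (541/2 - q_D)q_D - 77q_D.
Maximising: ∂π_D/∂q_D = 387/2 - 2q_D = 0, giving q_D = 387/4.
Then q_A = (387 - 2·(387/4))/4 = 387/8.

48.38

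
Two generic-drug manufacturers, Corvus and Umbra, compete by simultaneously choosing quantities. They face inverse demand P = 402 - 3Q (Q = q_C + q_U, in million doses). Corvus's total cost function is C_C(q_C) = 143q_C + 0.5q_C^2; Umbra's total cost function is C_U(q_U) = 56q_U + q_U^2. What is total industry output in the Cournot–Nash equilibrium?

Corvus's profit: π_C = (402 - 3Q)q_C - (143q_C + (1/2)q_C²). Setting ∂π_C/∂q_C = 0: 259 - 7q_C - 3(q_U) = 0.
Umbra's profit: π_U = (402 - 3Q)q_U - (56q_U + q_U²). Setting ∂π_U/∂q_U = 0: 346 - 8q_U - 3(q_C) = 0.
Rearranging gives the reaction functions q_C = (259 - 3q_U)/7 and q_U = (346 - 3q_C)/8.
Substituting one into the other gives q_C = 22 and q_U = 35.
Total output Q = 22 + 35 = 57.

57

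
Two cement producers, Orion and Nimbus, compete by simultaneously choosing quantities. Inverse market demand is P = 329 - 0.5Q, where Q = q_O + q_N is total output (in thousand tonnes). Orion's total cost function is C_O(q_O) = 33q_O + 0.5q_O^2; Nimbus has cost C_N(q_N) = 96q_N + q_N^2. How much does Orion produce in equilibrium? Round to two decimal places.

Orion's profit: π_O = (329 - 0.5Q)q_O - (33q_O + (1/2)q_O²). Setting ∂π_O/∂q_O = 0: 296 - 2q_O - (1/2)(q_N) = 0.
Nimbus's first-order condition: 233 - 3q_N - (1/2)(q_O) = 0.
So q_O = (296 - (1/2)q_N)/2 and q_N = (233 - (1/2)q_O)/3.
Solving the pair: q_O = 134.1739, q_N = 1272/23.

134.17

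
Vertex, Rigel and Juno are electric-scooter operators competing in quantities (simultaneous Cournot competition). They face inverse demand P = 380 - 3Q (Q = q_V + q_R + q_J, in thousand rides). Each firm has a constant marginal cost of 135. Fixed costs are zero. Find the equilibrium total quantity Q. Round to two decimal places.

61.25

A representative firm's profit is π_i = q_i(380 - 3Q) - 135q_i.
Setting ∂π_i/∂q_i = 0 with rivals' quantities fixed: 245 - 6q_i - 3·Σ_{j≠i} q_j = 0.
By symmetry each firm produces the same amount; substituting Σ_{j≠i} q_j = 2q_i yields q_i = 245/12.
Total output Q = 245/12 + 245/12 + 245/12 = 245/4.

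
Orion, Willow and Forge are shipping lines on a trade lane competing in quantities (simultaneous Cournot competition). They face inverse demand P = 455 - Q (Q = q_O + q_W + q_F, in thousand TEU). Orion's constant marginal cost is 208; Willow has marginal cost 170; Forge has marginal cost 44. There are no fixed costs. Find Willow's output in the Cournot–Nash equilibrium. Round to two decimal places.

49.25

Orion's profit: π_O = (455 - Q)q_O - (208q_O). Setting ∂π_O/∂q_O = 0: 247 - 2q_O - (q_W + q_F) = 0.
Willow's profit: π_W = (455 - Q)q_W - (170q_W). Setting ∂π_W/∂q_W = 0: 285 - 2q_W - (q_O + q_F) = 0.
Forge's profit: π_F = (455 - Q)q_F - (44q_F). Setting ∂π_F/∂q_F = 0: 411 - 2q_F - (q_O + q_W) = 0.
Adding the 3 conditions: 943 − 2Q − 2Q = 0, i.e. Q = 943/4.
Back-substituting: q_O = (247 − 943/4) = 45/4, q_W = (285 − 943/4) = 197/4, q_F = (411 − 943/4) = 701/4.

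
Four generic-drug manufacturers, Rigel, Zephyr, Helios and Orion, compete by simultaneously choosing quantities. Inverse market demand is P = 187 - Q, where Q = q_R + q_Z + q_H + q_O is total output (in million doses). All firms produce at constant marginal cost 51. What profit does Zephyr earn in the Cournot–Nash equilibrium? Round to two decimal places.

A representative firm's profit is π_i = q_i(187 - Q) - 51q_i.
First-order condition (treating rivals' output as given): 136 - 2q_i - Σ_{j≠i} q_j = 0.
With identical firms every q_j equals q_i, so Σ_{j≠i} q_j = 3q_i and 136 = 5q_i, giving q_i = 136/5.
Price P = 187 - 544/5 = 391/5.
Zephyr's profit: (391/5 - 51)·(136/5) = 739.8400.

739.84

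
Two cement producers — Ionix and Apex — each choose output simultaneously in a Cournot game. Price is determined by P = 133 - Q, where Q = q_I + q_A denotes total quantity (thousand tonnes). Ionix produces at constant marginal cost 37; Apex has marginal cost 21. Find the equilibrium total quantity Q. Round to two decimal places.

Ionix's profit: π_I = (133 - Q)q_I - (37q_I). Setting ∂π_I/∂q_I = 0: 96 - 2q_I - (q_A) = 0.
Apex's first-order condition: 112 - 2q_A - (q_I) = 0.
Best responses: q_I = (96 - q_A)/2, q_A = (112 - q_I)/2.
Substituting one into the other gives q_I = 80/3 and q_A = 128/3.
Total output Q = 80/3 + 128/3 = 208/3.

69.33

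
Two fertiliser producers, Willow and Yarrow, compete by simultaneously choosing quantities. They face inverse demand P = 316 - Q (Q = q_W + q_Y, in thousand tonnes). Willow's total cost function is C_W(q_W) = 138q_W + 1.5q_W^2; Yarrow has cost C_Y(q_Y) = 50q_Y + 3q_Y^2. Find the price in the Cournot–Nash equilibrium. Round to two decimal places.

Willow's profit: π_W = (316 - Q)q_W - (138q_W + (3/2)q_W²). Setting ∂π_W/∂q_W = 0: 178 - 5q_W - (q_Y) = 0.
Yarrow's profit: π_Y = (316 - Q)q_Y - (50q_Y + 3q_Y²). Setting ∂π_Y/∂q_Y = 0: 266 - 8q_Y - (q_W) = 0.
Rearranging gives the reaction functions q_W = (178 - q_Y)/5 and q_Y = (266 - q_W)/8.
Solving the pair: q_W = 386/13, q_Y = 384/13.
Total output Q = 770/13, so price P = 316 - 770/13 = 256.7692.

256.77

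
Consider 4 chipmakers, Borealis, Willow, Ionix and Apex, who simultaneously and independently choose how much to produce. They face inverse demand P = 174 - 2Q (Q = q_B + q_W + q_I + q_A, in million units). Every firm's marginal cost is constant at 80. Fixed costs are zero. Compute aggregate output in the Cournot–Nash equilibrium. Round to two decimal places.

37.60

A representative firm's profit is π_i = q_i(174 - 2Q) - 80q_i.
First-order condition (treating rivals' output as given): 94 - 4q_i - 2·Σ_{j≠i} q_j = 0.
With identical firms every q_j equals q_i, so Σ_{j≠i} q_j = 3q_i and 94 = 10q_i, giving q_i = 47/5.
Total output Q = 47/5 + 47/5 + 47/5 + 47/5 = 188/5.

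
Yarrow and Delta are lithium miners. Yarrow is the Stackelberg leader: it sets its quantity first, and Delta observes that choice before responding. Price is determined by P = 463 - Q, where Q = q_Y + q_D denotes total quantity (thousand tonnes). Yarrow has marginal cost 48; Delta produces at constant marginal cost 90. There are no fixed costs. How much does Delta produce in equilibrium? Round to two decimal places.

72.25

Solve by backward induction. Given q_Y, the follower Delta maximises π_D = (463 - q_Y - q_D)q_D - 90q_D.
∂π_D/∂q_D = 373 - q_Y - 2q_D = 0 gives the reaction function q_D = (373 - q_Y)/2.
The leader anticipates this reaction. Substituting into P = 463 - Q gives P = 553/2 - (1/2)q_Y, so π_Y = (553/2 - (1/2)q_Y)q_Y - 48q_Y.
Leader FOC: 457/2 - q_Y = 0, so q_Y = 457/2.
Then q_D = (373 - 457/2)/2 = 289/4.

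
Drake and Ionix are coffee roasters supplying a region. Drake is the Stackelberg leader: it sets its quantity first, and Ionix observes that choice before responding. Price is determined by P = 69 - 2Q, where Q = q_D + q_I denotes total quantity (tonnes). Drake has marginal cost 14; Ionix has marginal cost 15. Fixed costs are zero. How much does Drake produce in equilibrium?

14

The follower Ionix best-responds to any q_D: π_I = (69 - 2Q)q_I - 15q_I.
∂π_I/∂q_I = 54 - 2q_D - 4q_I = 0 gives the reaction function q_I = (54 - 2q_D)/4.
Drake substitutes q_I(q_D) into its own profit: π_D = q_D(69 - 2q_D - (54 - 2q_D)/2) - 14q_D = (42 - q_D)q_D - 14q_D.
The leader's first-order condition 28 - 2q_D = 0 yields q_D = 14.
Then q_I = (54 - 2·14)/4 = 13/2.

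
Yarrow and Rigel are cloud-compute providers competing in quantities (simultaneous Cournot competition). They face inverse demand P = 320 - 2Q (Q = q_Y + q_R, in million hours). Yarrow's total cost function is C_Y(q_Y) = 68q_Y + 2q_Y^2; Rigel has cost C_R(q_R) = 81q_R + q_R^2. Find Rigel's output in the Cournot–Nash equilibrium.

32

Yarrow's profit: π_Y = (320 - 2Q)q_Y - (68q_Y + 2q_Y²). Setting ∂π_Y/∂q_Y = 0: 252 - 8q_Y - 2(q_R) = 0.
Rigel's first-order condition: 239 - 6q_R - 2(q_Y) = 0.
So q_Y = (252 - 2q_R)/8 and q_R = (239 - 2q_Y)/6.
Substituting one into the other gives q_Y = 47/2 and q_R = 32.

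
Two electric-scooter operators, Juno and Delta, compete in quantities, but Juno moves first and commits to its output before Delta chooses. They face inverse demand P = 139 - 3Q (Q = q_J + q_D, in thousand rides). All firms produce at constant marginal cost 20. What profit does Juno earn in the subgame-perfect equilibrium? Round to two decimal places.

590.04

The follower Delta best-responds to any q_J: π_D = (139 - 3Q)q_D - 20q_D.
Follower FOC: 119 - 3q_J - 6q_D = 0, so q_D(q_J) = (119 - 3q_J)/6.
The leader anticipates this reaction. Substituting into P = 139 - 3Q gives P = 159/2 - (3/2)q_J, so π_J = (159/2 - (3/2)q_J)q_J - 20q_J.
The leader's first-order condition 119/2 - 3q_J = 0 yields q_J = 119/6.
Then q_D = (119 - 3·(119/6))/6 = 119/12.
Price P = 139 - 3·(119/4) = 199/4.
Juno's profit: (199/4 - 20)·(119/6) = 590.0417.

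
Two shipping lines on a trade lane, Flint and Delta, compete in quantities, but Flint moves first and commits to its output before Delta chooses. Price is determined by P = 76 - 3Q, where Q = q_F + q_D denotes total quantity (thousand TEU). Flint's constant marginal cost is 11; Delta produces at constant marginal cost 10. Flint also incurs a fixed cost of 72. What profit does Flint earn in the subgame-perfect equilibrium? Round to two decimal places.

98.67

Solve by backward induction. Given q_F, the follower Delta maximises π_D = (76 - 3q_F - 3q_D)q_D - 10q_D.
∂π_D/∂q_D = 66 - 3q_F - 6q_D = 0 gives the reaction function q_D = (66 - 3q_F)/6.
Flint substitutes q_D(q_F) into its own profit: π_F = q_F(76 - 3q_F - (66 - 3q_F)/2) - 11q_F = (43 - (3/2)q_F)q_F - 11q_F.
Leader FOC: 32 - 3q_F = 0, so q_F = 32/3.
Then q_D = (66 - 3·(32/3))/6 = 17/3.
Price P = 76 - 3·(49/3) = 27.
Flint's profit: (27 - 11)·(32/3) - 72 = 296/3.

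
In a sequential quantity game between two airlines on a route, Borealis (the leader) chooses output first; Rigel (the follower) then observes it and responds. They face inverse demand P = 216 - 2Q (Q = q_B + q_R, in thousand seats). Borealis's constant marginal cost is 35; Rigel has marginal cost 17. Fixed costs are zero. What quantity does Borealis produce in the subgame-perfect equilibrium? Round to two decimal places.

40.75

Solve by backward induction. Given q_B, the follower Rigel maximises π_R = (216 - 2q_B - 2q_R)q_R - 17q_R.
Setting the follower's marginal profit to zero, 199 - 2q_B - 4q_R = 0, i.e. q_R = (199 - 2q_B)/4.
The leader anticipates this reaction. Substituting into P = 216 - 2Q gives P = 233/2 - q_B, so π_B = (233/2 - q_B)q_B - 35q_B.
Leader FOC: 163/2 - 2q_B = 0, so q_B = 163/4.
Then q_R = (199 - 2·(163/4))/4 = 235/8.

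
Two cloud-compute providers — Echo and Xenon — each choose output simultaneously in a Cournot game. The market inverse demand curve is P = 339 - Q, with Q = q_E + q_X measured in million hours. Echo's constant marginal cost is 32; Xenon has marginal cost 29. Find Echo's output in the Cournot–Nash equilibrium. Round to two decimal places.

101.33

Echo's profit: π_E = (339 - Q)q_E - (32q_E). Setting ∂π_E/∂q_E = 0: 307 - 2q_E - (q_X) = 0.
Xenon's profit: π_X = (339 - Q)q_X - (29q_X). Setting ∂π_X/∂q_X = 0: 310 - 2q_X - (q_E) = 0.
Rearranging gives the reaction functions q_E = (307 - q_X)/2 and q_X = (310 - q_E)/2.
Solving the pair: q_E = 304/3, q_X = 313/3.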